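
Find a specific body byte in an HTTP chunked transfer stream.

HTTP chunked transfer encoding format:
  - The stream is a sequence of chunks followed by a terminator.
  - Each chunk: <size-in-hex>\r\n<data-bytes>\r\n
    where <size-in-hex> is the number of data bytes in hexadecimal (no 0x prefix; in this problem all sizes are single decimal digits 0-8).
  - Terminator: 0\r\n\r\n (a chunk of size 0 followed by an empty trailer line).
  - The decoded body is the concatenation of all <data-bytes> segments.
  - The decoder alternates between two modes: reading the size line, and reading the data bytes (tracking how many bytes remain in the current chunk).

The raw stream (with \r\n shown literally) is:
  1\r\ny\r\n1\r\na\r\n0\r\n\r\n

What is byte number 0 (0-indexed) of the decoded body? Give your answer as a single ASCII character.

Answer: y

Derivation:
Chunk 1: stream[0..1]='1' size=0x1=1, data at stream[3..4]='y' -> body[0..1], body so far='y'
Chunk 2: stream[6..7]='1' size=0x1=1, data at stream[9..10]='a' -> body[1..2], body so far='ya'
Chunk 3: stream[12..13]='0' size=0 (terminator). Final body='ya' (2 bytes)
Body byte 0 = 'y'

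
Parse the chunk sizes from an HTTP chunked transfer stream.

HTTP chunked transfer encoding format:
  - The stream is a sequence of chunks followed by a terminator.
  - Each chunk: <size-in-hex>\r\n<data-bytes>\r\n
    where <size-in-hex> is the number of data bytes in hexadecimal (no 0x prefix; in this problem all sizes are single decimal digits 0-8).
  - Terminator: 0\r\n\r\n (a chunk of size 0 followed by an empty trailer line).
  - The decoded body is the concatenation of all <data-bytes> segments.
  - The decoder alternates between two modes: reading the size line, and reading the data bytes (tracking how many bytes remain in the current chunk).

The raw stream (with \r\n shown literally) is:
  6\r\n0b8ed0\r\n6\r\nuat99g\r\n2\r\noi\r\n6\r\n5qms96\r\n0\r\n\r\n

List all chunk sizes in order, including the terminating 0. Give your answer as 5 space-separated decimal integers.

Chunk 1: stream[0..1]='6' size=0x6=6, data at stream[3..9]='0b8ed0' -> body[0..6], body so far='0b8ed0'
Chunk 2: stream[11..12]='6' size=0x6=6, data at stream[14..20]='uat99g' -> body[6..12], body so far='0b8ed0uat99g'
Chunk 3: stream[22..23]='2' size=0x2=2, data at stream[25..27]='oi' -> body[12..14], body so far='0b8ed0uat99goi'
Chunk 4: stream[29..30]='6' size=0x6=6, data at stream[32..38]='5qms96' -> body[14..20], body so far='0b8ed0uat99goi5qms96'
Chunk 5: stream[40..41]='0' size=0 (terminator). Final body='0b8ed0uat99goi5qms96' (20 bytes)

Answer: 6 6 2 6 0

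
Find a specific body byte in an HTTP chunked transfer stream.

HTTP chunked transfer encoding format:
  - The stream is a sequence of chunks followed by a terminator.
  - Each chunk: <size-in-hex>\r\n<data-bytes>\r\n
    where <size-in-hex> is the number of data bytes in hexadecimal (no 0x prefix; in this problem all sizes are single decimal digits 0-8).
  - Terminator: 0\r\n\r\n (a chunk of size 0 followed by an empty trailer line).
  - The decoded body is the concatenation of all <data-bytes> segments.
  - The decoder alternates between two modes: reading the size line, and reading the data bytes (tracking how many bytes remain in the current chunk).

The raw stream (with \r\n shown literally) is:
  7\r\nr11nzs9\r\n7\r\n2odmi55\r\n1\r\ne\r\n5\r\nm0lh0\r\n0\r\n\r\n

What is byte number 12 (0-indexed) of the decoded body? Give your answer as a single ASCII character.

Answer: 5

Derivation:
Chunk 1: stream[0..1]='7' size=0x7=7, data at stream[3..10]='r11nzs9' -> body[0..7], body so far='r11nzs9'
Chunk 2: stream[12..13]='7' size=0x7=7, data at stream[15..22]='2odmi55' -> body[7..14], body so far='r11nzs92odmi55'
Chunk 3: stream[24..25]='1' size=0x1=1, data at stream[27..28]='e' -> body[14..15], body so far='r11nzs92odmi55e'
Chunk 4: stream[30..31]='5' size=0x5=5, data at stream[33..38]='m0lh0' -> body[15..20], body so far='r11nzs92odmi55em0lh0'
Chunk 5: stream[40..41]='0' size=0 (terminator). Final body='r11nzs92odmi55em0lh0' (20 bytes)
Body byte 12 = '5'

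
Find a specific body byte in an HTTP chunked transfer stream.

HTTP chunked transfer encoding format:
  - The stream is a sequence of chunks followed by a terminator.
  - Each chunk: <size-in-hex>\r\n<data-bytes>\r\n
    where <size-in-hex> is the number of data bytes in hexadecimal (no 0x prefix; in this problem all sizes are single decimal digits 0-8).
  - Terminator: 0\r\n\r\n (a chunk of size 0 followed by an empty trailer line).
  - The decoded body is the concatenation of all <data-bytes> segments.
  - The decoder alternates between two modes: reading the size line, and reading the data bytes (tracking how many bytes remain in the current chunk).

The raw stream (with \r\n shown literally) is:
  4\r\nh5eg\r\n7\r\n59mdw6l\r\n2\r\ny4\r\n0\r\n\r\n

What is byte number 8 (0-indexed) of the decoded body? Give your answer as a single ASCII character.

Chunk 1: stream[0..1]='4' size=0x4=4, data at stream[3..7]='h5eg' -> body[0..4], body so far='h5eg'
Chunk 2: stream[9..10]='7' size=0x7=7, data at stream[12..19]='59mdw6l' -> body[4..11], body so far='h5eg59mdw6l'
Chunk 3: stream[21..22]='2' size=0x2=2, data at stream[24..26]='y4' -> body[11..13], body so far='h5eg59mdw6ly4'
Chunk 4: stream[28..29]='0' size=0 (terminator). Final body='h5eg59mdw6ly4' (13 bytes)
Body byte 8 = 'w'

Answer: w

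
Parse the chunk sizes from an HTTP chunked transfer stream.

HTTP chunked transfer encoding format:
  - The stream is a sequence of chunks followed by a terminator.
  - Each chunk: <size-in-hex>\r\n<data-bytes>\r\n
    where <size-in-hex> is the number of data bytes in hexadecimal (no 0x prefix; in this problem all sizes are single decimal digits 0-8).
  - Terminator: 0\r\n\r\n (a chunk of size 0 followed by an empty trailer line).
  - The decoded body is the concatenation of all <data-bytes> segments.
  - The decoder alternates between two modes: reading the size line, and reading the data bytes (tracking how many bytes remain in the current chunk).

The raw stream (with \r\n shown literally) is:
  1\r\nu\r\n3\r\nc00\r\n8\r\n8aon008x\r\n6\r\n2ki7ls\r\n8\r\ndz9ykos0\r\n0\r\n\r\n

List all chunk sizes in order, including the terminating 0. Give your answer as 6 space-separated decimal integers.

Answer: 1 3 8 6 8 0

Derivation:
Chunk 1: stream[0..1]='1' size=0x1=1, data at stream[3..4]='u' -> body[0..1], body so far='u'
Chunk 2: stream[6..7]='3' size=0x3=3, data at stream[9..12]='c00' -> body[1..4], body so far='uc00'
Chunk 3: stream[14..15]='8' size=0x8=8, data at stream[17..25]='8aon008x' -> body[4..12], body so far='uc008aon008x'
Chunk 4: stream[27..28]='6' size=0x6=6, data at stream[30..36]='2ki7ls' -> body[12..18], body so far='uc008aon008x2ki7ls'
Chunk 5: stream[38..39]='8' size=0x8=8, data at stream[41..49]='dz9ykos0' -> body[18..26], body so far='uc008aon008x2ki7lsdz9ykos0'
Chunk 6: stream[51..52]='0' size=0 (terminator). Final body='uc008aon008x2ki7lsdz9ykos0' (26 bytes)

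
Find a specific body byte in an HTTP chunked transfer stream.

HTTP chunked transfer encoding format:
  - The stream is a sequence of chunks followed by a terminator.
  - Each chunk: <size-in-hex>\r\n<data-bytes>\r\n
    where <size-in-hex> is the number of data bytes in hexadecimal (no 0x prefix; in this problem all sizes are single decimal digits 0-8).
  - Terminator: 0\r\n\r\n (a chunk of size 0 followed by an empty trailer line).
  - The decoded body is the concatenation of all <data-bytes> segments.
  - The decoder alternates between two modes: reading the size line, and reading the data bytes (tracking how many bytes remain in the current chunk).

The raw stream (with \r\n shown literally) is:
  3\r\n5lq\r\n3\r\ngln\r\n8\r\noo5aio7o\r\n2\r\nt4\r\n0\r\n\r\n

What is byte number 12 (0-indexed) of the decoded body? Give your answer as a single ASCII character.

Chunk 1: stream[0..1]='3' size=0x3=3, data at stream[3..6]='5lq' -> body[0..3], body so far='5lq'
Chunk 2: stream[8..9]='3' size=0x3=3, data at stream[11..14]='gln' -> body[3..6], body so far='5lqgln'
Chunk 3: stream[16..17]='8' size=0x8=8, data at stream[19..27]='oo5aio7o' -> body[6..14], body so far='5lqglnoo5aio7o'
Chunk 4: stream[29..30]='2' size=0x2=2, data at stream[32..34]='t4' -> body[14..16], body so far='5lqglnoo5aio7ot4'
Chunk 5: stream[36..37]='0' size=0 (terminator). Final body='5lqglnoo5aio7ot4' (16 bytes)
Body byte 12 = '7'

Answer: 7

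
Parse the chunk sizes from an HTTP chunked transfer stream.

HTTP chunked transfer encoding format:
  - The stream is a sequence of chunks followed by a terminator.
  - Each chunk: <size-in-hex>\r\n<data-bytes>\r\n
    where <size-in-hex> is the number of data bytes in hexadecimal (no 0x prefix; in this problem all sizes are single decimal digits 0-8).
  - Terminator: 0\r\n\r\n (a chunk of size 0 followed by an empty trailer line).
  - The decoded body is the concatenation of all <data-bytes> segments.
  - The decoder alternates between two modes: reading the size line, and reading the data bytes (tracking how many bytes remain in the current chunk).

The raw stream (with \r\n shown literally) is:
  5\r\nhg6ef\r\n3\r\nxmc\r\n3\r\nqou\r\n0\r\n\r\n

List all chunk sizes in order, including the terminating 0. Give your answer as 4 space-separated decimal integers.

Chunk 1: stream[0..1]='5' size=0x5=5, data at stream[3..8]='hg6ef' -> body[0..5], body so far='hg6ef'
Chunk 2: stream[10..11]='3' size=0x3=3, data at stream[13..16]='xmc' -> body[5..8], body so far='hg6efxmc'
Chunk 3: stream[18..19]='3' size=0x3=3, data at stream[21..24]='qou' -> body[8..11], body so far='hg6efxmcqou'
Chunk 4: stream[26..27]='0' size=0 (terminator). Final body='hg6efxmcqou' (11 bytes)

Answer: 5 3 3 0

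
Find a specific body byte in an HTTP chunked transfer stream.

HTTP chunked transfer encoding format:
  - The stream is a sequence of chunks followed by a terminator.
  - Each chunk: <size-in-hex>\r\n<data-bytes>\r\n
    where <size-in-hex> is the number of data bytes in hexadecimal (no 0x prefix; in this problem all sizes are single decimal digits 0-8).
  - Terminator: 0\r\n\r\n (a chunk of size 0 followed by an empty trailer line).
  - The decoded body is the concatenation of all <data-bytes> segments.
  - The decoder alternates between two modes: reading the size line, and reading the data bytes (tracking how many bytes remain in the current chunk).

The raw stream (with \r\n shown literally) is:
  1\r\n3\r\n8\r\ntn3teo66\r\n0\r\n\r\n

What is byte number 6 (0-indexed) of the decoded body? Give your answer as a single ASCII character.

Chunk 1: stream[0..1]='1' size=0x1=1, data at stream[3..4]='3' -> body[0..1], body so far='3'
Chunk 2: stream[6..7]='8' size=0x8=8, data at stream[9..17]='tn3teo66' -> body[1..9], body so far='3tn3teo66'
Chunk 3: stream[19..20]='0' size=0 (terminator). Final body='3tn3teo66' (9 bytes)
Body byte 6 = 'o'

Answer: o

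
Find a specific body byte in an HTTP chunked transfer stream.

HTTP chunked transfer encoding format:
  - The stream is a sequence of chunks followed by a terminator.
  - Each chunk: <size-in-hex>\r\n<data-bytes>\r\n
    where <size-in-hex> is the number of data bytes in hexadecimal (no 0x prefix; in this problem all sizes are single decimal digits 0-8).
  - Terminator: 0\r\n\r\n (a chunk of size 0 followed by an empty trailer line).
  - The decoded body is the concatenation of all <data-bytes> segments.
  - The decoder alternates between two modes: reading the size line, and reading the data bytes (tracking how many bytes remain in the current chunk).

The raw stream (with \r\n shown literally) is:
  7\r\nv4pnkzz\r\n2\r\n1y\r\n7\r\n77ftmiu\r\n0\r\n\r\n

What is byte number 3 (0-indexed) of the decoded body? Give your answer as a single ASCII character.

Chunk 1: stream[0..1]='7' size=0x7=7, data at stream[3..10]='v4pnkzz' -> body[0..7], body so far='v4pnkzz'
Chunk 2: stream[12..13]='2' size=0x2=2, data at stream[15..17]='1y' -> body[7..9], body so far='v4pnkzz1y'
Chunk 3: stream[19..20]='7' size=0x7=7, data at stream[22..29]='77ftmiu' -> body[9..16], body so far='v4pnkzz1y77ftmiu'
Chunk 4: stream[31..32]='0' size=0 (terminator). Final body='v4pnkzz1y77ftmiu' (16 bytes)
Body byte 3 = 'n'

Answer: n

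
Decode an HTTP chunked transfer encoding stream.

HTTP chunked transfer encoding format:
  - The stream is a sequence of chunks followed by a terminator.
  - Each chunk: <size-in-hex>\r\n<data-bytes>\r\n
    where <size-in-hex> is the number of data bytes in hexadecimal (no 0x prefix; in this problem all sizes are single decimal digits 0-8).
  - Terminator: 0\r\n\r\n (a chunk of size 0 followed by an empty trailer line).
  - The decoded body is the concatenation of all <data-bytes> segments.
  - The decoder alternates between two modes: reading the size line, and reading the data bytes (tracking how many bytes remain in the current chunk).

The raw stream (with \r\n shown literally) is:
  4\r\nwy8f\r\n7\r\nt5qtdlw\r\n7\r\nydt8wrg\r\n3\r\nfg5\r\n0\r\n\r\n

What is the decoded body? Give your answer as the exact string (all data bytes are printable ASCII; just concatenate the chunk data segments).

Answer: wy8ft5qtdlwydt8wrgfg5

Derivation:
Chunk 1: stream[0..1]='4' size=0x4=4, data at stream[3..7]='wy8f' -> body[0..4], body so far='wy8f'
Chunk 2: stream[9..10]='7' size=0x7=7, data at stream[12..19]='t5qtdlw' -> body[4..11], body so far='wy8ft5qtdlw'
Chunk 3: stream[21..22]='7' size=0x7=7, data at stream[24..31]='ydt8wrg' -> body[11..18], body so far='wy8ft5qtdlwydt8wrg'
Chunk 4: stream[33..34]='3' size=0x3=3, data at stream[36..39]='fg5' -> body[18..21], body so far='wy8ft5qtdlwydt8wrgfg5'
Chunk 5: stream[41..42]='0' size=0 (terminator). Final body='wy8ft5qtdlwydt8wrgfg5' (21 bytes)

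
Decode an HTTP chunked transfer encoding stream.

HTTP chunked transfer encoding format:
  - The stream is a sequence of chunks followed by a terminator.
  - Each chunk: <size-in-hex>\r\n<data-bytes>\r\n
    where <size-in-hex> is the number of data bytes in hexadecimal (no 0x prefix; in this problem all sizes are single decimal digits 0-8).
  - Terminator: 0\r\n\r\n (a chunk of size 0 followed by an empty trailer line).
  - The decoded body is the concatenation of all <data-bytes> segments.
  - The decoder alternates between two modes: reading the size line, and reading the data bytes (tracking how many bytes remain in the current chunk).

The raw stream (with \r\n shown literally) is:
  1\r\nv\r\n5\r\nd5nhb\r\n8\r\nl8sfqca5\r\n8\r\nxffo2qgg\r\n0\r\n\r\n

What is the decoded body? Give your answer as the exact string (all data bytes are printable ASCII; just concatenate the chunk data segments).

Chunk 1: stream[0..1]='1' size=0x1=1, data at stream[3..4]='v' -> body[0..1], body so far='v'
Chunk 2: stream[6..7]='5' size=0x5=5, data at stream[9..14]='d5nhb' -> body[1..6], body so far='vd5nhb'
Chunk 3: stream[16..17]='8' size=0x8=8, data at stream[19..27]='l8sfqca5' -> body[6..14], body so far='vd5nhbl8sfqca5'
Chunk 4: stream[29..30]='8' size=0x8=8, data at stream[32..40]='xffo2qgg' -> body[14..22], body so far='vd5nhbl8sfqca5xffo2qgg'
Chunk 5: stream[42..43]='0' size=0 (terminator). Final body='vd5nhbl8sfqca5xffo2qgg' (22 bytes)

Answer: vd5nhbl8sfqca5xffo2qgg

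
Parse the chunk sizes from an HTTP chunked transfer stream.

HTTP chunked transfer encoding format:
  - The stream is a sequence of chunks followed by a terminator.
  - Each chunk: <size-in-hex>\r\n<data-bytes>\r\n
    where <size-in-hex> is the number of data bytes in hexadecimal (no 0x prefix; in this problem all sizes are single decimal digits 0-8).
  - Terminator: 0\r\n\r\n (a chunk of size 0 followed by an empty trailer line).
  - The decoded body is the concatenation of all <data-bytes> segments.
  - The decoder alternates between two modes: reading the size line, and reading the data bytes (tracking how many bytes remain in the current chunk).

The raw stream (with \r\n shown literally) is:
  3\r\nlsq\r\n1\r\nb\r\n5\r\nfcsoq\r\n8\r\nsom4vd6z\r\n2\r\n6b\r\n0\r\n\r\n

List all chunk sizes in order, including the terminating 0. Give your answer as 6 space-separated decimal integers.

Answer: 3 1 5 8 2 0

Derivation:
Chunk 1: stream[0..1]='3' size=0x3=3, data at stream[3..6]='lsq' -> body[0..3], body so far='lsq'
Chunk 2: stream[8..9]='1' size=0x1=1, data at stream[11..12]='b' -> body[3..4], body so far='lsqb'
Chunk 3: stream[14..15]='5' size=0x5=5, data at stream[17..22]='fcsoq' -> body[4..9], body so far='lsqbfcsoq'
Chunk 4: stream[24..25]='8' size=0x8=8, data at stream[27..35]='som4vd6z' -> body[9..17], body so far='lsqbfcsoqsom4vd6z'
Chunk 5: stream[37..38]='2' size=0x2=2, data at stream[40..42]='6b' -> body[17..19], body so far='lsqbfcsoqsom4vd6z6b'
Chunk 6: stream[44..45]='0' size=0 (terminator). Final body='lsqbfcsoqsom4vd6z6b' (19 bytes)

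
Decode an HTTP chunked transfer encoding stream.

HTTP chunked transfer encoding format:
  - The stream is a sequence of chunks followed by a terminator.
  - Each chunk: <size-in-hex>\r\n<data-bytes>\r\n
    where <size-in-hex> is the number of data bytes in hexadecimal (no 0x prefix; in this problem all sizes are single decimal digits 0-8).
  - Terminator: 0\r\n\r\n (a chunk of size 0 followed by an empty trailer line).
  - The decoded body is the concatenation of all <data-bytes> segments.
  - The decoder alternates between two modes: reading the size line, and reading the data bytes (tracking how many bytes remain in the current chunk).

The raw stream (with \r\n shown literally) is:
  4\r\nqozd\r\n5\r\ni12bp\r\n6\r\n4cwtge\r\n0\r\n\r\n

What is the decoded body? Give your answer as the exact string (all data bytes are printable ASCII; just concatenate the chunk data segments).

Answer: qozdi12bp4cwtge

Derivation:
Chunk 1: stream[0..1]='4' size=0x4=4, data at stream[3..7]='qozd' -> body[0..4], body so far='qozd'
Chunk 2: stream[9..10]='5' size=0x5=5, data at stream[12..17]='i12bp' -> body[4..9], body so far='qozdi12bp'
Chunk 3: stream[19..20]='6' size=0x6=6, data at stream[22..28]='4cwtge' -> body[9..15], body so far='qozdi12bp4cwtge'
Chunk 4: stream[30..31]='0' size=0 (terminator). Final body='qozdi12bp4cwtge' (15 bytes)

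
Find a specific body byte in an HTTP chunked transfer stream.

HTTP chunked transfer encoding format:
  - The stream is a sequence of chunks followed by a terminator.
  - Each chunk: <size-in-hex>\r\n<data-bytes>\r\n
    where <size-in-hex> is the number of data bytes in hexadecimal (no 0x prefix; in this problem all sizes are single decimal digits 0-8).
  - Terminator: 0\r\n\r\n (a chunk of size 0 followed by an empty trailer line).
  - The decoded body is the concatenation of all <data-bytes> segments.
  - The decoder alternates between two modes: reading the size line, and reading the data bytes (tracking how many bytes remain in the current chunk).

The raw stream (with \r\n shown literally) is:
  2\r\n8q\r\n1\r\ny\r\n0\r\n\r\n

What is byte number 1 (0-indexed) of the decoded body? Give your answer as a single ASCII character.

Chunk 1: stream[0..1]='2' size=0x2=2, data at stream[3..5]='8q' -> body[0..2], body so far='8q'
Chunk 2: stream[7..8]='1' size=0x1=1, data at stream[10..11]='y' -> body[2..3], body so far='8qy'
Chunk 3: stream[13..14]='0' size=0 (terminator). Final body='8qy' (3 bytes)
Body byte 1 = 'q'

Answer: q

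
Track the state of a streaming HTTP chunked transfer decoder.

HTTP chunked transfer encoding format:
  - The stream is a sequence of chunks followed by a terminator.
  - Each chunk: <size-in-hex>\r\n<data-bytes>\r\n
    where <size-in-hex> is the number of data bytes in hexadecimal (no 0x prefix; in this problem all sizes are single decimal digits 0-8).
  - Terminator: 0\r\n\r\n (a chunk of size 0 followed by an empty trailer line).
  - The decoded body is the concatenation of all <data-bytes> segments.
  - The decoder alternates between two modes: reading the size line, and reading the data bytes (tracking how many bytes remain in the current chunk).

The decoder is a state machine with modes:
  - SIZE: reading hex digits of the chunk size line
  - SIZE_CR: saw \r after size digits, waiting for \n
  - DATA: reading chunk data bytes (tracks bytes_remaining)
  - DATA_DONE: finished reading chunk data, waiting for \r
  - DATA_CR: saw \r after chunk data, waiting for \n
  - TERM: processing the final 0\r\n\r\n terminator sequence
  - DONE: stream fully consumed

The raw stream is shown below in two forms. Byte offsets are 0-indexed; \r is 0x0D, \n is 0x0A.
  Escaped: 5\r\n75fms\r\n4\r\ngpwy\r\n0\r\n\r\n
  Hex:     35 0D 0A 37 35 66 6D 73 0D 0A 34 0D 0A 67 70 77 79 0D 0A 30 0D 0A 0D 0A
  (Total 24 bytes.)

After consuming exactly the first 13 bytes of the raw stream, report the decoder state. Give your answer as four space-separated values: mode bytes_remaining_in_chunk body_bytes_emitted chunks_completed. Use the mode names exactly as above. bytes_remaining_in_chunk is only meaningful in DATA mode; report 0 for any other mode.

Byte 0 = '5': mode=SIZE remaining=0 emitted=0 chunks_done=0
Byte 1 = 0x0D: mode=SIZE_CR remaining=0 emitted=0 chunks_done=0
Byte 2 = 0x0A: mode=DATA remaining=5 emitted=0 chunks_done=0
Byte 3 = '7': mode=DATA remaining=4 emitted=1 chunks_done=0
Byte 4 = '5': mode=DATA remaining=3 emitted=2 chunks_done=0
Byte 5 = 'f': mode=DATA remaining=2 emitted=3 chunks_done=0
Byte 6 = 'm': mode=DATA remaining=1 emitted=4 chunks_done=0
Byte 7 = 's': mode=DATA_DONE remaining=0 emitted=5 chunks_done=0
Byte 8 = 0x0D: mode=DATA_CR remaining=0 emitted=5 chunks_done=0
Byte 9 = 0x0A: mode=SIZE remaining=0 emitted=5 chunks_done=1
Byte 10 = '4': mode=SIZE remaining=0 emitted=5 chunks_done=1
Byte 11 = 0x0D: mode=SIZE_CR remaining=0 emitted=5 chunks_done=1
Byte 12 = 0x0A: mode=DATA remaining=4 emitted=5 chunks_done=1

Answer: DATA 4 5 1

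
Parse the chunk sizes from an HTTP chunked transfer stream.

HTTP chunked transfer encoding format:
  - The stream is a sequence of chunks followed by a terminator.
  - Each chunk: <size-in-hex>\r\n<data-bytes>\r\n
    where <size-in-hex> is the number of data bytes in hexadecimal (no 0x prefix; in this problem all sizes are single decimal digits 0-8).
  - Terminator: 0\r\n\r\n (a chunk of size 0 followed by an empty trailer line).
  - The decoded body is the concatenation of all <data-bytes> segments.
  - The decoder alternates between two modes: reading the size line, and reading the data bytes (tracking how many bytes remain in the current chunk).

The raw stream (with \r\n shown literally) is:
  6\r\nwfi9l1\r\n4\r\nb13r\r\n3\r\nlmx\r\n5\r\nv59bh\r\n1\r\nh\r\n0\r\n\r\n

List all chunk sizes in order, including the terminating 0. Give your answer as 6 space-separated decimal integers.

Answer: 6 4 3 5 1 0

Derivation:
Chunk 1: stream[0..1]='6' size=0x6=6, data at stream[3..9]='wfi9l1' -> body[0..6], body so far='wfi9l1'
Chunk 2: stream[11..12]='4' size=0x4=4, data at stream[14..18]='b13r' -> body[6..10], body so far='wfi9l1b13r'
Chunk 3: stream[20..21]='3' size=0x3=3, data at stream[23..26]='lmx' -> body[10..13], body so far='wfi9l1b13rlmx'
Chunk 4: stream[28..29]='5' size=0x5=5, data at stream[31..36]='v59bh' -> body[13..18], body so far='wfi9l1b13rlmxv59bh'
Chunk 5: stream[38..39]='1' size=0x1=1, data at stream[41..42]='h' -> body[18..19], body so far='wfi9l1b13rlmxv59bhh'
Chunk 6: stream[44..45]='0' size=0 (terminator). Final body='wfi9l1b13rlmxv59bhh' (19 bytes)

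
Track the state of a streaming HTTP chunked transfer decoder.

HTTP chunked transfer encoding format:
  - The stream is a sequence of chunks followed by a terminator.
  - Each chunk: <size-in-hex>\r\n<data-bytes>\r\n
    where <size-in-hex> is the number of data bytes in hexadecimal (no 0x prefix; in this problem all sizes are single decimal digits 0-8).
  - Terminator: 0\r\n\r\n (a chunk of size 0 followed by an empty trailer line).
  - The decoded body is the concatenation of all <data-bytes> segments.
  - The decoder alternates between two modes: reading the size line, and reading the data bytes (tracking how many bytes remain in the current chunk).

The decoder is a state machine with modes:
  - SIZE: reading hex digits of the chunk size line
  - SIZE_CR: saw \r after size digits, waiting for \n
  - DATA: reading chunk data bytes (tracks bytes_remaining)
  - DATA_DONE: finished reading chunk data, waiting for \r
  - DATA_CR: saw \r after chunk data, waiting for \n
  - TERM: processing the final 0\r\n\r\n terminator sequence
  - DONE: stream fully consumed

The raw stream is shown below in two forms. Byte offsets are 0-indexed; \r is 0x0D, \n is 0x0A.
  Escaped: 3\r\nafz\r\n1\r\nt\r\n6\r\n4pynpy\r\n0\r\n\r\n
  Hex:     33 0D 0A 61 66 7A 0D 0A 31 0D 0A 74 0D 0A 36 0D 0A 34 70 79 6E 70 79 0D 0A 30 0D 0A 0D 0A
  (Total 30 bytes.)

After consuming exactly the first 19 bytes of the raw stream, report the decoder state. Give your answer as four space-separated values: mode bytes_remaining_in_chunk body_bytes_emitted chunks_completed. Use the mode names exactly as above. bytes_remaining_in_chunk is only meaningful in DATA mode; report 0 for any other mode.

Byte 0 = '3': mode=SIZE remaining=0 emitted=0 chunks_done=0
Byte 1 = 0x0D: mode=SIZE_CR remaining=0 emitted=0 chunks_done=0
Byte 2 = 0x0A: mode=DATA remaining=3 emitted=0 chunks_done=0
Byte 3 = 'a': mode=DATA remaining=2 emitted=1 chunks_done=0
Byte 4 = 'f': mode=DATA remaining=1 emitted=2 chunks_done=0
Byte 5 = 'z': mode=DATA_DONE remaining=0 emitted=3 chunks_done=0
Byte 6 = 0x0D: mode=DATA_CR remaining=0 emitted=3 chunks_done=0
Byte 7 = 0x0A: mode=SIZE remaining=0 emitted=3 chunks_done=1
Byte 8 = '1': mode=SIZE remaining=0 emitted=3 chunks_done=1
Byte 9 = 0x0D: mode=SIZE_CR remaining=0 emitted=3 chunks_done=1
Byte 10 = 0x0A: mode=DATA remaining=1 emitted=3 chunks_done=1
Byte 11 = 't': mode=DATA_DONE remaining=0 emitted=4 chunks_done=1
Byte 12 = 0x0D: mode=DATA_CR remaining=0 emitted=4 chunks_done=1
Byte 13 = 0x0A: mode=SIZE remaining=0 emitted=4 chunks_done=2
Byte 14 = '6': mode=SIZE remaining=0 emitted=4 chunks_done=2
Byte 15 = 0x0D: mode=SIZE_CR remaining=0 emitted=4 chunks_done=2
Byte 16 = 0x0A: mode=DATA remaining=6 emitted=4 chunks_done=2
Byte 17 = '4': mode=DATA remaining=5 emitted=5 chunks_done=2
Byte 18 = 'p': mode=DATA remaining=4 emitted=6 chunks_done=2

Answer: DATA 4 6 2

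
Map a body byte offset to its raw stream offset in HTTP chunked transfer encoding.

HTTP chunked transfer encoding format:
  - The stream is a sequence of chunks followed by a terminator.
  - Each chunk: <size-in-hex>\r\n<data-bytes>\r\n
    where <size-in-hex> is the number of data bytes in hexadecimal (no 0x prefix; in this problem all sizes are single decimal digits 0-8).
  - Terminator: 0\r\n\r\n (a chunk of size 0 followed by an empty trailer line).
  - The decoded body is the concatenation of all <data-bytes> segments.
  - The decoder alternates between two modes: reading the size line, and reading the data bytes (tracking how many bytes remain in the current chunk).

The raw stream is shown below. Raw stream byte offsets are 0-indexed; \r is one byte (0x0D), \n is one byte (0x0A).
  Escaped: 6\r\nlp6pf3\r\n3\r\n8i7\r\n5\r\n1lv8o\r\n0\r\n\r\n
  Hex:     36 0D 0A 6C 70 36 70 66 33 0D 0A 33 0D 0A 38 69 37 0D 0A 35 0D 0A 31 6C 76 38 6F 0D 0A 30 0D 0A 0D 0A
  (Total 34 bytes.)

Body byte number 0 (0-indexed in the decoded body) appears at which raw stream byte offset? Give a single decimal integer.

Answer: 3

Derivation:
Chunk 1: stream[0..1]='6' size=0x6=6, data at stream[3..9]='lp6pf3' -> body[0..6], body so far='lp6pf3'
Chunk 2: stream[11..12]='3' size=0x3=3, data at stream[14..17]='8i7' -> body[6..9], body so far='lp6pf38i7'
Chunk 3: stream[19..20]='5' size=0x5=5, data at stream[22..27]='1lv8o' -> body[9..14], body so far='lp6pf38i71lv8o'
Chunk 4: stream[29..30]='0' size=0 (terminator). Final body='lp6pf38i71lv8o' (14 bytes)
Body byte 0 at stream offset 3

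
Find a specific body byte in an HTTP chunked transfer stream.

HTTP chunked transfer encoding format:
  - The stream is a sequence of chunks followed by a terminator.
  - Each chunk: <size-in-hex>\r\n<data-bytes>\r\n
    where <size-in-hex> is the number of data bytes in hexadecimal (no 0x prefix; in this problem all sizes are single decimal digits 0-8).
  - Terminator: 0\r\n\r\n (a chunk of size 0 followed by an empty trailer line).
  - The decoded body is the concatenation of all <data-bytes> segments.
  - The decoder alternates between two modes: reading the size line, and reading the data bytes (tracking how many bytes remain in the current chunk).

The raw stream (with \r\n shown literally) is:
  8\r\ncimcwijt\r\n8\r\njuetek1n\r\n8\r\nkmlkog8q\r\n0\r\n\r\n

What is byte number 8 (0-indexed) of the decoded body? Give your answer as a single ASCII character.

Chunk 1: stream[0..1]='8' size=0x8=8, data at stream[3..11]='cimcwijt' -> body[0..8], body so far='cimcwijt'
Chunk 2: stream[13..14]='8' size=0x8=8, data at stream[16..24]='juetek1n' -> body[8..16], body so far='cimcwijtjuetek1n'
Chunk 3: stream[26..27]='8' size=0x8=8, data at stream[29..37]='kmlkog8q' -> body[16..24], body so far='cimcwijtjuetek1nkmlkog8q'
Chunk 4: stream[39..40]='0' size=0 (terminator). Final body='cimcwijtjuetek1nkmlkog8q' (24 bytes)
Body byte 8 = 'j'

Answer: j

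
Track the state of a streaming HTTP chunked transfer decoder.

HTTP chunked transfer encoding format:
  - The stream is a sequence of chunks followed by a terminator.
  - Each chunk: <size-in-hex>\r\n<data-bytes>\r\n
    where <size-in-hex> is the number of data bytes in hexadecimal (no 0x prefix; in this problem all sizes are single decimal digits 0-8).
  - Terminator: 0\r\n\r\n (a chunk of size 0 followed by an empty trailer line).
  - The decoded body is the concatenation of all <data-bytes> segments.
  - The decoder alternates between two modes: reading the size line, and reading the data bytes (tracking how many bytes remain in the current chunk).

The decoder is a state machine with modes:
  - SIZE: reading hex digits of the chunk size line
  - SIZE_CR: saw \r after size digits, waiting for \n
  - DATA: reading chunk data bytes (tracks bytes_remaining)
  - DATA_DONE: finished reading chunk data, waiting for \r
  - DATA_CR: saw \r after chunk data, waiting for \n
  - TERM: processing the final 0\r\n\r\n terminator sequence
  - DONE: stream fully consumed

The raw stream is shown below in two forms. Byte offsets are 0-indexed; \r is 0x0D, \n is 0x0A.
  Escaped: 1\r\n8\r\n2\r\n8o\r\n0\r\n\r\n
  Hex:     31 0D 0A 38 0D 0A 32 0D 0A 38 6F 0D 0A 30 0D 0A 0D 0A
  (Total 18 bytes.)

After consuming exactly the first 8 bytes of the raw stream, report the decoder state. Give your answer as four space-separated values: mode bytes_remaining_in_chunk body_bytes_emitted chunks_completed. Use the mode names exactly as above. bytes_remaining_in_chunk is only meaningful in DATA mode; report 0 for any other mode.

Answer: SIZE_CR 0 1 1

Derivation:
Byte 0 = '1': mode=SIZE remaining=0 emitted=0 chunks_done=0
Byte 1 = 0x0D: mode=SIZE_CR remaining=0 emitted=0 chunks_done=0
Byte 2 = 0x0A: mode=DATA remaining=1 emitted=0 chunks_done=0
Byte 3 = '8': mode=DATA_DONE remaining=0 emitted=1 chunks_done=0
Byte 4 = 0x0D: mode=DATA_CR remaining=0 emitted=1 chunks_done=0
Byte 5 = 0x0A: mode=SIZE remaining=0 emitted=1 chunks_done=1
Byte 6 = '2': mode=SIZE remaining=0 emitted=1 chunks_done=1
Byte 7 = 0x0D: mode=SIZE_CR remaining=0 emitted=1 chunks_done=1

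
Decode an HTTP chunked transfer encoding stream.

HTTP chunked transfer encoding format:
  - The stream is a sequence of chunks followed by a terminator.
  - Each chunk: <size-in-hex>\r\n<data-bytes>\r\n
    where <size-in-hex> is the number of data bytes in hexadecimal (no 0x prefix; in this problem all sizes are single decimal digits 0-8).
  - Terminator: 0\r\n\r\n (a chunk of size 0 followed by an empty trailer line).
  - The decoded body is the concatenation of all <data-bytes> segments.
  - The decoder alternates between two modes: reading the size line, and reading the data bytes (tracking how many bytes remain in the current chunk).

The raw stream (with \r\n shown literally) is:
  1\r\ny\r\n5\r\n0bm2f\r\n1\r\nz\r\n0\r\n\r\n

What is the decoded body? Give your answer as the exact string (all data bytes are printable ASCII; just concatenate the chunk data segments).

Answer: y0bm2fz

Derivation:
Chunk 1: stream[0..1]='1' size=0x1=1, data at stream[3..4]='y' -> body[0..1], body so far='y'
Chunk 2: stream[6..7]='5' size=0x5=5, data at stream[9..14]='0bm2f' -> body[1..6], body so far='y0bm2f'
Chunk 3: stream[16..17]='1' size=0x1=1, data at stream[19..20]='z' -> body[6..7], body so far='y0bm2fz'
Chunk 4: stream[22..23]='0' size=0 (terminator). Final body='y0bm2fz' (7 bytes)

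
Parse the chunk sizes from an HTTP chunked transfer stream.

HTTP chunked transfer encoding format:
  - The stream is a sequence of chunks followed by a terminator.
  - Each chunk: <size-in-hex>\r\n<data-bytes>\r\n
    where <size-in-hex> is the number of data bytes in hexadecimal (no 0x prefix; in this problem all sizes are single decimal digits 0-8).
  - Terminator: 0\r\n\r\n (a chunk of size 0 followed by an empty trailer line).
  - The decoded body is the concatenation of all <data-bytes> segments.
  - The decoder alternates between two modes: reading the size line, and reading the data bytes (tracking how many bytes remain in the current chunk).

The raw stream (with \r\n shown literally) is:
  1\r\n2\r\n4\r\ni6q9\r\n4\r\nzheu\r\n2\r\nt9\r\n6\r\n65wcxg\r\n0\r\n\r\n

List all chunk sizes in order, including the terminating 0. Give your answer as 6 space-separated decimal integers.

Chunk 1: stream[0..1]='1' size=0x1=1, data at stream[3..4]='2' -> body[0..1], body so far='2'
Chunk 2: stream[6..7]='4' size=0x4=4, data at stream[9..13]='i6q9' -> body[1..5], body so far='2i6q9'
Chunk 3: stream[15..16]='4' size=0x4=4, data at stream[18..22]='zheu' -> body[5..9], body so far='2i6q9zheu'
Chunk 4: stream[24..25]='2' size=0x2=2, data at stream[27..29]='t9' -> body[9..11], body so far='2i6q9zheut9'
Chunk 5: stream[31..32]='6' size=0x6=6, data at stream[34..40]='65wcxg' -> body[11..17], body so far='2i6q9zheut965wcxg'
Chunk 6: stream[42..43]='0' size=0 (terminator). Final body='2i6q9zheut965wcxg' (17 bytes)

Answer: 1 4 4 2 6 0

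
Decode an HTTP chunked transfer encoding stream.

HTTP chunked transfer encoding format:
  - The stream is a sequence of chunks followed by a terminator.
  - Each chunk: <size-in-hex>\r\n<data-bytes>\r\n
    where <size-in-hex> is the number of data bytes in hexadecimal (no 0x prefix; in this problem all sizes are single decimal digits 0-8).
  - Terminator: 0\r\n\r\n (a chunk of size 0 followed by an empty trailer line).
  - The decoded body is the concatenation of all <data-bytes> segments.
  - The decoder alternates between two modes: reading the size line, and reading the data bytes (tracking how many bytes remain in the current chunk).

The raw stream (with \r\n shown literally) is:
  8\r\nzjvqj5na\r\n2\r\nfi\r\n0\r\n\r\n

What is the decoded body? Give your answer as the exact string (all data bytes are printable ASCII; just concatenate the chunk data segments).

Answer: zjvqj5nafi

Derivation:
Chunk 1: stream[0..1]='8' size=0x8=8, data at stream[3..11]='zjvqj5na' -> body[0..8], body so far='zjvqj5na'
Chunk 2: stream[13..14]='2' size=0x2=2, data at stream[16..18]='fi' -> body[8..10], body so far='zjvqj5nafi'
Chunk 3: stream[20..21]='0' size=0 (terminator). Final body='zjvqj5nafi' (10 bytes)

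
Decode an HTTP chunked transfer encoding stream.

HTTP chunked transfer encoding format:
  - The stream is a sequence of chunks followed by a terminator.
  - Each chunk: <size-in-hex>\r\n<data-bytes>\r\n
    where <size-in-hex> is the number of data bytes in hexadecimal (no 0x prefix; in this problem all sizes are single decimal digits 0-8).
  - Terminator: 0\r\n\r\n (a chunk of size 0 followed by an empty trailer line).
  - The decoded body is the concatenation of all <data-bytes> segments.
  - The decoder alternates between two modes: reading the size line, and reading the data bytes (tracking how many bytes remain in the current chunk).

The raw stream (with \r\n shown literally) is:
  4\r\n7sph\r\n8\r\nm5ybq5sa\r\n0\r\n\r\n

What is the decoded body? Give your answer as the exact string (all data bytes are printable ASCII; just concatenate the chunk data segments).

Chunk 1: stream[0..1]='4' size=0x4=4, data at stream[3..7]='7sph' -> body[0..4], body so far='7sph'
Chunk 2: stream[9..10]='8' size=0x8=8, data at stream[12..20]='m5ybq5sa' -> body[4..12], body so far='7sphm5ybq5sa'
Chunk 3: stream[22..23]='0' size=0 (terminator). Final body='7sphm5ybq5sa' (12 bytes)

Answer: 7sphm5ybq5sa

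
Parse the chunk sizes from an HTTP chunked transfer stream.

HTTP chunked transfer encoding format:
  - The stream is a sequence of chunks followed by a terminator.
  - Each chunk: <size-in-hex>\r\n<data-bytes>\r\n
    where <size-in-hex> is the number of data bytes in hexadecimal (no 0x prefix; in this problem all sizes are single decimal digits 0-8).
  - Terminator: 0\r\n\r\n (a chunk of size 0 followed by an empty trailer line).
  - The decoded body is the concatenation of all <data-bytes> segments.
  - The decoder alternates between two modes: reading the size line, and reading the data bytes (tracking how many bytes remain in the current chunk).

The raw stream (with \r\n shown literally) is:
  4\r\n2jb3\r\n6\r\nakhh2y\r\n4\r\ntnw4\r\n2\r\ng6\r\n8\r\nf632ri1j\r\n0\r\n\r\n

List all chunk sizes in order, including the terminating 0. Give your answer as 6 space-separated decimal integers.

Answer: 4 6 4 2 8 0

Derivation:
Chunk 1: stream[0..1]='4' size=0x4=4, data at stream[3..7]='2jb3' -> body[0..4], body so far='2jb3'
Chunk 2: stream[9..10]='6' size=0x6=6, data at stream[12..18]='akhh2y' -> body[4..10], body so far='2jb3akhh2y'
Chunk 3: stream[20..21]='4' size=0x4=4, data at stream[23..27]='tnw4' -> body[10..14], body so far='2jb3akhh2ytnw4'
Chunk 4: stream[29..30]='2' size=0x2=2, data at stream[32..34]='g6' -> body[14..16], body so far='2jb3akhh2ytnw4g6'
Chunk 5: stream[36..37]='8' size=0x8=8, data at stream[39..47]='f632ri1j' -> body[16..24], body so far='2jb3akhh2ytnw4g6f632ri1j'
Chunk 6: stream[49..50]='0' size=0 (terminator). Final body='2jb3akhh2ytnw4g6f632ri1j' (24 bytes)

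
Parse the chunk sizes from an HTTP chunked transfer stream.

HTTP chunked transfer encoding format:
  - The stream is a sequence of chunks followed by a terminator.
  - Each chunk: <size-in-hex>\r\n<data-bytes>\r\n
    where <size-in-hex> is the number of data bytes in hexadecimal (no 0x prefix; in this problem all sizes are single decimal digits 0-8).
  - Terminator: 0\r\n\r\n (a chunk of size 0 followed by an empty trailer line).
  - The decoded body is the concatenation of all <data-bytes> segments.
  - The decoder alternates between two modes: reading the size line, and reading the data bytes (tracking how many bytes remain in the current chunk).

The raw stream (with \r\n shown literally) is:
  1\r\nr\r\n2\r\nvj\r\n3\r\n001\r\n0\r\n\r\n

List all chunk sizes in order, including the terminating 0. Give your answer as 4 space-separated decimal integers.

Answer: 1 2 3 0

Derivation:
Chunk 1: stream[0..1]='1' size=0x1=1, data at stream[3..4]='r' -> body[0..1], body so far='r'
Chunk 2: stream[6..7]='2' size=0x2=2, data at stream[9..11]='vj' -> body[1..3], body so far='rvj'
Chunk 3: stream[13..14]='3' size=0x3=3, data at stream[16..19]='001' -> body[3..6], body so far='rvj001'
Chunk 4: stream[21..22]='0' size=0 (terminator). Final body='rvj001' (6 bytes)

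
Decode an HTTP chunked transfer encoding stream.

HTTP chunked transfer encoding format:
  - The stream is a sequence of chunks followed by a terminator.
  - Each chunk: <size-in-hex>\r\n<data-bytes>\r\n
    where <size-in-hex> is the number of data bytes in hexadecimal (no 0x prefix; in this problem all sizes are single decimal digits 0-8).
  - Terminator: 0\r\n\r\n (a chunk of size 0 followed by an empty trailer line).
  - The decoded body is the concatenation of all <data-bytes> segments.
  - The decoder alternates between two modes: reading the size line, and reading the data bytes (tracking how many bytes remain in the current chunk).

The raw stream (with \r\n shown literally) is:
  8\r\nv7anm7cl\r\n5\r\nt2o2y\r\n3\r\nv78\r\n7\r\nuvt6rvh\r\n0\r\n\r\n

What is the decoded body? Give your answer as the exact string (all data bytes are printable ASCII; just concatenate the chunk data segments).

Answer: v7anm7clt2o2yv78uvt6rvh

Derivation:
Chunk 1: stream[0..1]='8' size=0x8=8, data at stream[3..11]='v7anm7cl' -> body[0..8], body so far='v7anm7cl'
Chunk 2: stream[13..14]='5' size=0x5=5, data at stream[16..21]='t2o2y' -> body[8..13], body so far='v7anm7clt2o2y'
Chunk 3: stream[23..24]='3' size=0x3=3, data at stream[26..29]='v78' -> body[13..16], body so far='v7anm7clt2o2yv78'
Chunk 4: stream[31..32]='7' size=0x7=7, data at stream[34..41]='uvt6rvh' -> body[16..23], body so far='v7anm7clt2o2yv78uvt6rvh'
Chunk 5: stream[43..44]='0' size=0 (terminator). Final body='v7anm7clt2o2yv78uvt6rvh' (23 bytes)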